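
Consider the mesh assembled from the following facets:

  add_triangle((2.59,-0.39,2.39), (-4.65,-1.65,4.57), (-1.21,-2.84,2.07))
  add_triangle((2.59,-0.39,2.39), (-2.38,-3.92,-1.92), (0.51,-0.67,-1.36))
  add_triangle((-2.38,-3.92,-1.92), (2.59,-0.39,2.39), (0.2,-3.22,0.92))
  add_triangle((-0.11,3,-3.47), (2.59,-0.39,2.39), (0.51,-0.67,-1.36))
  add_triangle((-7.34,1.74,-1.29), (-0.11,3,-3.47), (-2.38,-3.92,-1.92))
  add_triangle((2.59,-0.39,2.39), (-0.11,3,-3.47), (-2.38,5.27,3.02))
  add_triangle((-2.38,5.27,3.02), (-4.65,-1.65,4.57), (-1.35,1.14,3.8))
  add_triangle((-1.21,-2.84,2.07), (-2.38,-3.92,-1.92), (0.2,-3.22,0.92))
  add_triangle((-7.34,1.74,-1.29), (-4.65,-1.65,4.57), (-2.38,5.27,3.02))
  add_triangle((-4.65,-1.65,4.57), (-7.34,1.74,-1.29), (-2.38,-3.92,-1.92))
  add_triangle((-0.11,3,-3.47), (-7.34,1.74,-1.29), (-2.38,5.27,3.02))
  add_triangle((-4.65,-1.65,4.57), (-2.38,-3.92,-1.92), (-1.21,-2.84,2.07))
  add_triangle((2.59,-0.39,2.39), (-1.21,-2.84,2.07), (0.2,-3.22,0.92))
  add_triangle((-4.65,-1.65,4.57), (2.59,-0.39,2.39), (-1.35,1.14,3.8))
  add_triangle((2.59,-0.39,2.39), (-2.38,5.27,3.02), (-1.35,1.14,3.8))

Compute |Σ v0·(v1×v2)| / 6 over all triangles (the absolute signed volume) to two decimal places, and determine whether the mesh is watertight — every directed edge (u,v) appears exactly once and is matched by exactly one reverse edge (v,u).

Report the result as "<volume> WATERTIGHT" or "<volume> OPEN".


209.48 OPEN

Per-triangle v0·(v1×v2)/6:
  t1: +8.3270
  t2: +3.4516
  t3: +0.9779
  t4: +3.2201
  t5: +24.3926
  t6: +13.8595
  t7: +10.8656
  t8: +4.0338
  t9: +42.5898
  t10: +34.6089
  t11: +32.3735
  t12: +10.0564
  t13: +3.4283
  t14: +8.7018
  t15: +8.5887
Σ = +209.4756 → |volume| = 209.48

Directed edges: 45 total; 3 unmatched, e.g. (-2.38,-3.92,-1.92)→(0.51,-0.67,-1.36) → open.


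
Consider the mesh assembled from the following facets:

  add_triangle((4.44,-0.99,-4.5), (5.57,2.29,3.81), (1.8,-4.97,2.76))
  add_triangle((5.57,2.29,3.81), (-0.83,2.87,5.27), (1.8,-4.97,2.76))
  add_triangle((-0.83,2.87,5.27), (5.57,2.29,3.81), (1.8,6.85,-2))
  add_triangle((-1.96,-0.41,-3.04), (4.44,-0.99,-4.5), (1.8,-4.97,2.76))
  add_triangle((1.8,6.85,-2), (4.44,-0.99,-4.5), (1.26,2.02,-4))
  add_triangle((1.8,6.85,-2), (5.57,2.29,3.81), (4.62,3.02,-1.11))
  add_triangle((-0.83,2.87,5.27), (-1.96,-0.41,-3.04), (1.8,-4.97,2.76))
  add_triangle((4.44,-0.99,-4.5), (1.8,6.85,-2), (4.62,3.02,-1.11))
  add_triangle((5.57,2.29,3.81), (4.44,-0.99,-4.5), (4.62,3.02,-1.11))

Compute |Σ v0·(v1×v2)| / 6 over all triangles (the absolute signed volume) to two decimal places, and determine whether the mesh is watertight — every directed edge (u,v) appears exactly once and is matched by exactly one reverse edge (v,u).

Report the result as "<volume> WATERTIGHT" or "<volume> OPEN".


Per-triangle v0·(v1×v2)/6:
  t1: +43.9482
  t2: +35.5022
  t3: +42.7448
  t4: +19.8670
  t5: +14.3124
  t6: +20.8595
  t7: +11.4210
  t8: +19.6962
  t9: +19.0013
Σ = +227.3524 → |volume| = 227.35

Directed edges: 27 total; 5 unmatched, e.g. (1.8,6.85,-2)→(-0.83,2.87,5.27) → open.

227.35 OPEN


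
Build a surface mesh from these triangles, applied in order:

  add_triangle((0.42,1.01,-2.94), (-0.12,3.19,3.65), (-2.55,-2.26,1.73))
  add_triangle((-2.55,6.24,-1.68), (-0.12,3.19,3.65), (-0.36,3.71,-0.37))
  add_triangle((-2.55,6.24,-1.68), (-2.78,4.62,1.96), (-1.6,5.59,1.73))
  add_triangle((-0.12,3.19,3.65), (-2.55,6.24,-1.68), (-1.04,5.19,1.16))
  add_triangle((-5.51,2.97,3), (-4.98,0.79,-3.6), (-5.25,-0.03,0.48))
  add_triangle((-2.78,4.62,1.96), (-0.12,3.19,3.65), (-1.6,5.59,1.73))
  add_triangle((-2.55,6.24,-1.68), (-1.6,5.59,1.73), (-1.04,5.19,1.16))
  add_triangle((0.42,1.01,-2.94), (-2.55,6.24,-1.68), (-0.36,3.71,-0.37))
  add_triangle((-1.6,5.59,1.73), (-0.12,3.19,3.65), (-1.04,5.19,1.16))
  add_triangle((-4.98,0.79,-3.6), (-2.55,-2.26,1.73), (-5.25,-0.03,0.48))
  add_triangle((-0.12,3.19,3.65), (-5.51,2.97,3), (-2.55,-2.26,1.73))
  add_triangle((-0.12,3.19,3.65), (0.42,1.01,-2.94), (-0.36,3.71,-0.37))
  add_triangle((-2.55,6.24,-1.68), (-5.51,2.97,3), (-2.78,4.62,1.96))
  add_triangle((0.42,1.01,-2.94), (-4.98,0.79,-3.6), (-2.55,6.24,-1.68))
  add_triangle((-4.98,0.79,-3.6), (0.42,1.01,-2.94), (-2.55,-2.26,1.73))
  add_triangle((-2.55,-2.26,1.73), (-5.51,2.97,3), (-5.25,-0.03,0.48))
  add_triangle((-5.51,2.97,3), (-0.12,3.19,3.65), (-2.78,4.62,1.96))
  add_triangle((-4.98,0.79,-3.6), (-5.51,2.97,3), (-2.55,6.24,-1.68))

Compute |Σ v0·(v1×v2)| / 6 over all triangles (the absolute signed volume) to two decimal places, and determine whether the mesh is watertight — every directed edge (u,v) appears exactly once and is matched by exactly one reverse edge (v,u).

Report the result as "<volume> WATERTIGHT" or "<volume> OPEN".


130.21 WATERTIGHT

Per-triangle v0·(v1×v2)/6:
  t1: -4.6869
  t2: +4.6471
  t3: +5.2814
  t4: -1.9207
  t5: +12.4381
  t6: +4.0079
  t7: +1.8165
  t8: +3.7526
  t9: +1.4349
  t10: +6.8957
  t11: +12.9449
  t12: +1.6038
  t13: +10.7904
  t14: +15.8563
  t15: +3.9802
  t16: +8.8357
  t17: +8.9946
  t18: +33.5382
Σ = +130.2108 → |volume| = 130.21

Directed edges: 54 total, each appears once with its reverse present → watertight.


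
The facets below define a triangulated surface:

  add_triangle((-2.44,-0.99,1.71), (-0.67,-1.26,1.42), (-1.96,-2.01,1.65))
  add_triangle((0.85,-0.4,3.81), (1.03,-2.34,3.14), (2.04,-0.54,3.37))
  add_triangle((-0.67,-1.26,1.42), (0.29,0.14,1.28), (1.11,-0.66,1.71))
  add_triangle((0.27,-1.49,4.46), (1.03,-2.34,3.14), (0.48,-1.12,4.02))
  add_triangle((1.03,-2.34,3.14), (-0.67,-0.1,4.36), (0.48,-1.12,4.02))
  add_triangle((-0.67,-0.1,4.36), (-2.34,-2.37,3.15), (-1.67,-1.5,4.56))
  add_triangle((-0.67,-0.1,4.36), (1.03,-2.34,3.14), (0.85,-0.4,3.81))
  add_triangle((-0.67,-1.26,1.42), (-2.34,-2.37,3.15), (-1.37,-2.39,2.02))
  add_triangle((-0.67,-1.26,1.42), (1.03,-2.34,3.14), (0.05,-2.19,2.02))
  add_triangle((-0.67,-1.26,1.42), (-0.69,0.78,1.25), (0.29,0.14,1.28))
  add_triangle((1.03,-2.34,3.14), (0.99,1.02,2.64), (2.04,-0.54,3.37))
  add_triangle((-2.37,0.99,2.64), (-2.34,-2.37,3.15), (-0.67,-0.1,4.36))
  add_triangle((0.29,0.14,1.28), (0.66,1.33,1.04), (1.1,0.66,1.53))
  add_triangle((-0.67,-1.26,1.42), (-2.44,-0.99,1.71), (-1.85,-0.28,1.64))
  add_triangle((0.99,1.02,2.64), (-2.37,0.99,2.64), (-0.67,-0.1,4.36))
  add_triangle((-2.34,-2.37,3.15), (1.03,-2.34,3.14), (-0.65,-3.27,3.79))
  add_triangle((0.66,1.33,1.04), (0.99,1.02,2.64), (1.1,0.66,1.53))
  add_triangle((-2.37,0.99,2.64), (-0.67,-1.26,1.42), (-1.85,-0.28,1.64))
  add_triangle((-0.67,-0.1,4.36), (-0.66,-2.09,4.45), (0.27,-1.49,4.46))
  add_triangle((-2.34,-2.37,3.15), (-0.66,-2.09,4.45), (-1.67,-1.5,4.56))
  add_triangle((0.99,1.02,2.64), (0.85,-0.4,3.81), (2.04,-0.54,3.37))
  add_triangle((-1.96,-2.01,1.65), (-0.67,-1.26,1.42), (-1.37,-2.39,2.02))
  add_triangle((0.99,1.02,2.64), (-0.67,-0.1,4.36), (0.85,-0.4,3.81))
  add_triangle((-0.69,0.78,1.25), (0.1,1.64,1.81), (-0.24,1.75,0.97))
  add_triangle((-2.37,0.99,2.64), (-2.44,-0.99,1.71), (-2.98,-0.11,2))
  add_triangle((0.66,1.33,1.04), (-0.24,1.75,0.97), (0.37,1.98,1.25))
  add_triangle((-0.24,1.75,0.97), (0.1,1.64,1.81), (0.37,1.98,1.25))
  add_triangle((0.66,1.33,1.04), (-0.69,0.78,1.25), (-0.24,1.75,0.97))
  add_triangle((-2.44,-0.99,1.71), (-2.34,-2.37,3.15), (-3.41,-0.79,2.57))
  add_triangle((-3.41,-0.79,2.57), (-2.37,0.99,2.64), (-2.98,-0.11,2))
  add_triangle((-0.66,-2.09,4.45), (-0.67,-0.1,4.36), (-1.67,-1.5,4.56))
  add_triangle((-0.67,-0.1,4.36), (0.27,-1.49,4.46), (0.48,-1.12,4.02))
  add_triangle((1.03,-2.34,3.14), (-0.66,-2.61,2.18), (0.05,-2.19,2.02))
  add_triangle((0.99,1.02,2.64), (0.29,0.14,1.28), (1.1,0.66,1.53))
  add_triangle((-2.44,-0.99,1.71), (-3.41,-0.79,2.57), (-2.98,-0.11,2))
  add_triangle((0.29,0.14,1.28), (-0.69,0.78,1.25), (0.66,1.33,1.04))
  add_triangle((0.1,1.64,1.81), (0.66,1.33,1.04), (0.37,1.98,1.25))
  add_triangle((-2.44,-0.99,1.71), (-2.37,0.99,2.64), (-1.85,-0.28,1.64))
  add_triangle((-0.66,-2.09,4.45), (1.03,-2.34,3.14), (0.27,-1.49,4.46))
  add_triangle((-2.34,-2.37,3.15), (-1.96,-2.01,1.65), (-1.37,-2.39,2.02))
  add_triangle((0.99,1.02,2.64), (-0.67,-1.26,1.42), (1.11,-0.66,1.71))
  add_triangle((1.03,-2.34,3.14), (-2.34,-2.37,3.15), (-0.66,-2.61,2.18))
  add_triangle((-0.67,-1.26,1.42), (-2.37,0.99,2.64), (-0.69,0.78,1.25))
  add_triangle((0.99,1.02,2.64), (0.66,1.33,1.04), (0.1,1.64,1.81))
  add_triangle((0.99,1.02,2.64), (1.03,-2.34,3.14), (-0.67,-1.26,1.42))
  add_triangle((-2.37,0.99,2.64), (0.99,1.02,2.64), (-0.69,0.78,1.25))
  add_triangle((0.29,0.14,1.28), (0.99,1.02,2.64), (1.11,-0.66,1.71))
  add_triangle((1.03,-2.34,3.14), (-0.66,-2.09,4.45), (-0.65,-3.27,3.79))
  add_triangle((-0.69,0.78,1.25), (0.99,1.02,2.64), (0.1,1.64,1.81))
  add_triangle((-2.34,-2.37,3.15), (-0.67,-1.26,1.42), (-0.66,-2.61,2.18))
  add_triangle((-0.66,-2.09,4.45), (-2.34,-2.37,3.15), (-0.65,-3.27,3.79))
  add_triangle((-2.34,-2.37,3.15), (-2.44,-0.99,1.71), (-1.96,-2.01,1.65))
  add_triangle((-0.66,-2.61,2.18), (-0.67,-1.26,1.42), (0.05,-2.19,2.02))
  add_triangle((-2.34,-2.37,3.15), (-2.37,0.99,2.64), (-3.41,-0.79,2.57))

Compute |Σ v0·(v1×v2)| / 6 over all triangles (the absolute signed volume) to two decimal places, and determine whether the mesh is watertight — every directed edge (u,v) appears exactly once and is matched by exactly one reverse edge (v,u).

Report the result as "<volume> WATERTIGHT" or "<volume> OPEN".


Per-triangle v0·(v1×v2)/6:
  t1: -0.3585
  t2: +1.6055
  t3: -0.3974
  t4: +0.3663
  t5: -0.6795
  t6: +0.2635
  t7: +2.0222
  t8: +0.1627
  t9: -0.3423
  t10: -0.4299
  t11: -1.3331
  t12: +4.6966
  t13: -0.1509
  t14: -0.3199
  t15: +2.6078
  t16: -0.7643
  t17: +0.2067
  t18: -0.5361
  t19: +1.3561
  t20: +1.5476
  t21: +1.1085
  t22: -0.1132
  t23: +1.4442
  t24: +0.2307
  t25: -0.5078
  t26: -0.0192
  t27: +0.1541
  t28: -0.2524
  t29: +0.4686
  t30: +0.4967
  t31: +1.4243
  t32: +0.3934
  t33: +0.1768
  t34: +0.0763
  t35: +0.1019
  t36: -0.3108
  t37: +0.1188
  t38: -0.0852
  t39: +1.2686
  t40: +0.3881
  t41: +1.0718
  t42: +1.7234
  t43: -0.4237
  t44: +0.3481
  t45: -1.7626
  t46: +0.4544
  t47: -0.1835
  t48: +1.7093
  t49: +0.4040
  t50: -0.0994
  t51: +2.0115
  t52: +0.5863
  t53: -0.1257
  t54: +2.0997
Σ = +23.8993 → |volume| = 23.90

Directed edges: 162 total, each appears once with its reverse present → watertight.

23.90 WATERTIGHT


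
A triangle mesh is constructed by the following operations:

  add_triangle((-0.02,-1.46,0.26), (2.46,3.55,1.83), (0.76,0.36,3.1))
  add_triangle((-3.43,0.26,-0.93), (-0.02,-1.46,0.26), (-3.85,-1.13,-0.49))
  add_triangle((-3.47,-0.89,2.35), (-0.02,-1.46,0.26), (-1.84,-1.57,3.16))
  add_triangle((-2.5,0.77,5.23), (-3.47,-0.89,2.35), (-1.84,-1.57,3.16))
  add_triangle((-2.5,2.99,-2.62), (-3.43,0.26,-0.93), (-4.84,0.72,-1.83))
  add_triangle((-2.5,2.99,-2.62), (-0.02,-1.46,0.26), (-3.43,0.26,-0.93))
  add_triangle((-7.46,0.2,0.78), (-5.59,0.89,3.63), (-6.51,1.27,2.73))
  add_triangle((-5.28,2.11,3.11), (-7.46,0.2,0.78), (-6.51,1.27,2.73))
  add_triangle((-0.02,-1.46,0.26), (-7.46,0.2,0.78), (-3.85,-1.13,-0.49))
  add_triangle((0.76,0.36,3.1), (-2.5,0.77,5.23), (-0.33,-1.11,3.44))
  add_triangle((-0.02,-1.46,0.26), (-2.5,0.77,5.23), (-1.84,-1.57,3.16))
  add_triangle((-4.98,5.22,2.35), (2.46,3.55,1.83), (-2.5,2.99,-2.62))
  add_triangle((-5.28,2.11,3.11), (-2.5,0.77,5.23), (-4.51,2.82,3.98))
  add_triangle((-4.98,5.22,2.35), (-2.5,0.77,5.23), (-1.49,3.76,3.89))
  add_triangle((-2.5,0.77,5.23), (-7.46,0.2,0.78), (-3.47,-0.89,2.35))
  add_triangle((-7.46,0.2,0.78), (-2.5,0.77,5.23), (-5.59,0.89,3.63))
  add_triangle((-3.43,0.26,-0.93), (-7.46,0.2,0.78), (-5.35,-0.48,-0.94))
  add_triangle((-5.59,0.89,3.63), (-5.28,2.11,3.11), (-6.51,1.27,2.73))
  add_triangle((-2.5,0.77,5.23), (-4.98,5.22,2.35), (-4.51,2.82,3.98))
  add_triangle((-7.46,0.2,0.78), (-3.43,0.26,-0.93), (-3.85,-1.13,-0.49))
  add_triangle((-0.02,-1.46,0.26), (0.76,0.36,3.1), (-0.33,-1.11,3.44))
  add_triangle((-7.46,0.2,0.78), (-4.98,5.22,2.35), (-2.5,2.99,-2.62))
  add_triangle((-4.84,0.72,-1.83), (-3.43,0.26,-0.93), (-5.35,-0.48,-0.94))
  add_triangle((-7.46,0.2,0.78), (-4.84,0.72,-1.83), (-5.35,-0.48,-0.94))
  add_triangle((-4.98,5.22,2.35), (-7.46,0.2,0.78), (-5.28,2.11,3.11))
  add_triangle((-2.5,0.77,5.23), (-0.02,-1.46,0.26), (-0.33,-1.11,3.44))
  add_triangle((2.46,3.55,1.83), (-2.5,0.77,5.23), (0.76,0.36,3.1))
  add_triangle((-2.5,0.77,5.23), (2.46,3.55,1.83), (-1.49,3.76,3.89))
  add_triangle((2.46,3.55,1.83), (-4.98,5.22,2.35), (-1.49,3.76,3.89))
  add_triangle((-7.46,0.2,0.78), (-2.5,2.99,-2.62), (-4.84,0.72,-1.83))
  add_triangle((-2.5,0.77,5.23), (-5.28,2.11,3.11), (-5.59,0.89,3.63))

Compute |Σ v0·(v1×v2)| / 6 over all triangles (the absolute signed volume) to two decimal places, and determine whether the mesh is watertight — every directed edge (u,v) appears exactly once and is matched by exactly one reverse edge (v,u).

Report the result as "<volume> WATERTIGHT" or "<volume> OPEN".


147.28 OPEN

Per-triangle v0·(v1×v2)/6:
  t1: +1.4042
  t2: +0.2470
  t3: +1.4538
  t4: +3.8081
  t5: -0.4367
  t6: +1.1977
  t7: +2.2622
  t8: +1.5316
  t9: +2.0163
  t10: +3.0483
  t11: +0.6153
  t12: +20.2453
  t13: +3.6319
  t14: +12.2845
  t15: +7.8097
  t16: +1.9104
  t17: -1.3121
  t18: +1.7015
  t19: +3.5678
  t20: +2.1623
  t21: +0.8381
  t22: +24.8706
  t23: -0.1590
  t24: +2.9111
  t25: +11.6998
  t26: +1.5696
  t27: +6.6909
  t28: +8.2083
  t29: +10.7539
  t30: +6.3752
  t31: +4.3756
Σ = +147.2835 → |volume| = 147.28

Directed edges: 93 total; 9 unmatched, e.g. (-0.02,-1.46,0.26)→(2.46,3.55,1.83) → open.


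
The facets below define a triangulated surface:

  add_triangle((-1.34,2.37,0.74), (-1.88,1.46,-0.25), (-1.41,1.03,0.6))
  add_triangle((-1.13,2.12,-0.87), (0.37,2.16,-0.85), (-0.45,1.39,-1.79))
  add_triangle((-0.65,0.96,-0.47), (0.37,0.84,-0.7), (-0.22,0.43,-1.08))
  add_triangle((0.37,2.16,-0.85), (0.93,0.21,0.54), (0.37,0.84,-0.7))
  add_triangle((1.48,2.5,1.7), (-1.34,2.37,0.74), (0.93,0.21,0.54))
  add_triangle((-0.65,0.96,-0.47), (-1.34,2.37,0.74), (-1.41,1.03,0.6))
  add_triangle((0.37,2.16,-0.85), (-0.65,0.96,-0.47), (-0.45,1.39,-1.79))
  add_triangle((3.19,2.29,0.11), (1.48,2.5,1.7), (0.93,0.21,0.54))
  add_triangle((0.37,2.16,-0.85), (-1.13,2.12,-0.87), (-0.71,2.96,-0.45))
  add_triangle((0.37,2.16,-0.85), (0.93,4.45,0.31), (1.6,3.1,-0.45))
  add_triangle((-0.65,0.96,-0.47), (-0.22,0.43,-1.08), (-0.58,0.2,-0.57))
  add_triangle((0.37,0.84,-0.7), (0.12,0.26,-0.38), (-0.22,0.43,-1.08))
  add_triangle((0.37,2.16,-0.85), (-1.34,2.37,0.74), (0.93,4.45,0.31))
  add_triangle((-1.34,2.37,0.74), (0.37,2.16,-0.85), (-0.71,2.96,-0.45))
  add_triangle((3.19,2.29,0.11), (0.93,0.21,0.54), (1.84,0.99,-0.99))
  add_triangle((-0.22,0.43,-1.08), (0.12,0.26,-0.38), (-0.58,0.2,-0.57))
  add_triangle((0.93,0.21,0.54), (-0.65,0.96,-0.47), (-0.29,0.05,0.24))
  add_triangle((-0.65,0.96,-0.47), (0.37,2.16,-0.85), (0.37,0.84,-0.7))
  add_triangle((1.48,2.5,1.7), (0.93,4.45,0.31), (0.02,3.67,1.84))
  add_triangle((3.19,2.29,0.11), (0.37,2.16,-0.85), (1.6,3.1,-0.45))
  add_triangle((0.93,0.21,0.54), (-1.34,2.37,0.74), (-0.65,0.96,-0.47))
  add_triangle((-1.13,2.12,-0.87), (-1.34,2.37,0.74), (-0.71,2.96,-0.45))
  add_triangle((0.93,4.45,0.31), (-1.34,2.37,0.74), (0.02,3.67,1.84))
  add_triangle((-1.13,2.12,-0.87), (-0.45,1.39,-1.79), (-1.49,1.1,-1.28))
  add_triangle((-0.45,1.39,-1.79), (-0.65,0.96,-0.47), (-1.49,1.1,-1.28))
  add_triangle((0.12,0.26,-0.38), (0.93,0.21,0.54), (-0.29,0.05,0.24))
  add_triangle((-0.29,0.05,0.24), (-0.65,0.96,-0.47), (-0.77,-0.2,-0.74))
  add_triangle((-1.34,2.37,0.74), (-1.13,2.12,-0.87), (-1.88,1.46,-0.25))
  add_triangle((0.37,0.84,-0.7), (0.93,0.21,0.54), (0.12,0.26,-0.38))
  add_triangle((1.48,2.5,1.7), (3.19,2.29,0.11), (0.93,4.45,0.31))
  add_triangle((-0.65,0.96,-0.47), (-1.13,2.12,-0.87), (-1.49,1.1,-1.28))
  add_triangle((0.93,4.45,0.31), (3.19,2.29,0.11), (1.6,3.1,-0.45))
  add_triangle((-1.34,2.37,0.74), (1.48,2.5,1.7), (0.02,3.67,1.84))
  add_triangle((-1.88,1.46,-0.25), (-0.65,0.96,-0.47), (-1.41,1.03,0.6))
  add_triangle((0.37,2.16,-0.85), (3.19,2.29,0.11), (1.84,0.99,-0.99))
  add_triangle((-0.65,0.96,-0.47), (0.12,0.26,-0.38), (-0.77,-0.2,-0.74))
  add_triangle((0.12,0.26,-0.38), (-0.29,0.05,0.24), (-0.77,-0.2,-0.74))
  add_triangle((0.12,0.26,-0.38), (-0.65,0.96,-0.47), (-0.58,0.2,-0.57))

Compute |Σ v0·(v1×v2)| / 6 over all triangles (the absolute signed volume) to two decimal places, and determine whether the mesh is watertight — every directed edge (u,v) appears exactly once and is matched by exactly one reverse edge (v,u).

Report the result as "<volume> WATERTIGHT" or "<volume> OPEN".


16.04 OPEN

Per-triangle v0·(v1×v2)/6:
  t1: +0.3467
  t2: +0.6593
  t3: +0.1273
  t4: +0.1696
  t5: +0.1614
  t6: -0.2634
  t7: -0.3416
  t8: +0.7894
  t9: +0.3999
  t10: +0.7467
  t11: +0.0672
  t12: +0.0099
  t13: +1.3965
  t14: +0.2835
  t15: +0.3457
  t16: -0.0081
  t17: +0.0717
  t18: +0.1158
  t19: +1.9705
  t20: +0.3863
  t21: -0.2988
  t22: +0.5458
  t23: +1.8381
  t24: +0.4746
  t25: -0.1906
  t26: -0.0228
  t27: +0.0727
  t28: +0.6572
  t29: +0.0197
  t30: +3.1036
  t31: +0.0162
  t32: +1.3042
  t33: -0.0325
  t34: -0.1045
  t35: +1.2128
  t36: +0.0763
  t37: -0.0232
  t38: -0.0403
Σ = +16.0429 → |volume| = 16.04

Directed edges: 114 total; 6 unmatched, e.g. (0.37,2.16,-0.85)→(0.93,0.21,0.54) → open.


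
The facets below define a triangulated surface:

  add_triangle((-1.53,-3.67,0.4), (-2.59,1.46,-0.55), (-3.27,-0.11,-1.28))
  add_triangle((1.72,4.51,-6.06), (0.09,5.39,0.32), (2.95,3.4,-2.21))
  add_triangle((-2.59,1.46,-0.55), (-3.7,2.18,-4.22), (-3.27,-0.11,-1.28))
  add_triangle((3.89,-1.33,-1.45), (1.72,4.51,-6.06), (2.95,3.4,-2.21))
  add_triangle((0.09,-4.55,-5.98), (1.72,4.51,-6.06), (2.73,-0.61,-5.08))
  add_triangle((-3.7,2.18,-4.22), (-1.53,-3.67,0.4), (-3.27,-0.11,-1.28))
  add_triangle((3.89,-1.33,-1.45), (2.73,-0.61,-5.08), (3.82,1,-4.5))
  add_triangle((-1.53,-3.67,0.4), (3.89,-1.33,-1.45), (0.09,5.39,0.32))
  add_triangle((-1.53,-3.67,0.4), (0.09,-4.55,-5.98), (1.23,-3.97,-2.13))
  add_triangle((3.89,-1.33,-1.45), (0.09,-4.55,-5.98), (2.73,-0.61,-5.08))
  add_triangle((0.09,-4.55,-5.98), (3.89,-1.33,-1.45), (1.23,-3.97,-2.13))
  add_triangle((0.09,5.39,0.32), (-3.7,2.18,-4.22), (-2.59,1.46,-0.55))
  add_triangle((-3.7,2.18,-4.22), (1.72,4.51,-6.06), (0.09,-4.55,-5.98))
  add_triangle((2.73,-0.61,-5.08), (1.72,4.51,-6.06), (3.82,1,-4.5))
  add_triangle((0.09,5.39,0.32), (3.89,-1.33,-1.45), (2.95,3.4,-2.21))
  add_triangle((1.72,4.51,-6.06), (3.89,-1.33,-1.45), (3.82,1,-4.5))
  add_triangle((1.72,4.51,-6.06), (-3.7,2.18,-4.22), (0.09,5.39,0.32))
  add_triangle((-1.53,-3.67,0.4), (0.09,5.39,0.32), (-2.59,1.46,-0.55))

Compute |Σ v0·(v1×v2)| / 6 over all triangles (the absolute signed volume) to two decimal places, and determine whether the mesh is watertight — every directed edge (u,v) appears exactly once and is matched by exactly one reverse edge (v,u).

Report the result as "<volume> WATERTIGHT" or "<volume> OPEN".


Per-triangle v0·(v1×v2)/6:
  t1: +1.7570
  t2: +12.8829
  t3: +2.9196
  t4: +11.8184
  t5: +18.8376
  t6: +4.2115
  t7: +5.4287
  t8: +0.3626
  t9: +8.3136
  t10: +13.1494
  t11: +8.7867
  t12: +8.0780
  t13: +42.9634
  t14: +8.2200
  t15: +4.9129
  t16: +2.0655
  t17: +27.6655
  t18: +2.2912
Σ = +184.6644 → |volume| = 184.66

Directed edges: 54 total; 6 unmatched, e.g. (-3.7,2.18,-4.22)→(-1.53,-3.67,0.4) → open.

184.66 OPEN


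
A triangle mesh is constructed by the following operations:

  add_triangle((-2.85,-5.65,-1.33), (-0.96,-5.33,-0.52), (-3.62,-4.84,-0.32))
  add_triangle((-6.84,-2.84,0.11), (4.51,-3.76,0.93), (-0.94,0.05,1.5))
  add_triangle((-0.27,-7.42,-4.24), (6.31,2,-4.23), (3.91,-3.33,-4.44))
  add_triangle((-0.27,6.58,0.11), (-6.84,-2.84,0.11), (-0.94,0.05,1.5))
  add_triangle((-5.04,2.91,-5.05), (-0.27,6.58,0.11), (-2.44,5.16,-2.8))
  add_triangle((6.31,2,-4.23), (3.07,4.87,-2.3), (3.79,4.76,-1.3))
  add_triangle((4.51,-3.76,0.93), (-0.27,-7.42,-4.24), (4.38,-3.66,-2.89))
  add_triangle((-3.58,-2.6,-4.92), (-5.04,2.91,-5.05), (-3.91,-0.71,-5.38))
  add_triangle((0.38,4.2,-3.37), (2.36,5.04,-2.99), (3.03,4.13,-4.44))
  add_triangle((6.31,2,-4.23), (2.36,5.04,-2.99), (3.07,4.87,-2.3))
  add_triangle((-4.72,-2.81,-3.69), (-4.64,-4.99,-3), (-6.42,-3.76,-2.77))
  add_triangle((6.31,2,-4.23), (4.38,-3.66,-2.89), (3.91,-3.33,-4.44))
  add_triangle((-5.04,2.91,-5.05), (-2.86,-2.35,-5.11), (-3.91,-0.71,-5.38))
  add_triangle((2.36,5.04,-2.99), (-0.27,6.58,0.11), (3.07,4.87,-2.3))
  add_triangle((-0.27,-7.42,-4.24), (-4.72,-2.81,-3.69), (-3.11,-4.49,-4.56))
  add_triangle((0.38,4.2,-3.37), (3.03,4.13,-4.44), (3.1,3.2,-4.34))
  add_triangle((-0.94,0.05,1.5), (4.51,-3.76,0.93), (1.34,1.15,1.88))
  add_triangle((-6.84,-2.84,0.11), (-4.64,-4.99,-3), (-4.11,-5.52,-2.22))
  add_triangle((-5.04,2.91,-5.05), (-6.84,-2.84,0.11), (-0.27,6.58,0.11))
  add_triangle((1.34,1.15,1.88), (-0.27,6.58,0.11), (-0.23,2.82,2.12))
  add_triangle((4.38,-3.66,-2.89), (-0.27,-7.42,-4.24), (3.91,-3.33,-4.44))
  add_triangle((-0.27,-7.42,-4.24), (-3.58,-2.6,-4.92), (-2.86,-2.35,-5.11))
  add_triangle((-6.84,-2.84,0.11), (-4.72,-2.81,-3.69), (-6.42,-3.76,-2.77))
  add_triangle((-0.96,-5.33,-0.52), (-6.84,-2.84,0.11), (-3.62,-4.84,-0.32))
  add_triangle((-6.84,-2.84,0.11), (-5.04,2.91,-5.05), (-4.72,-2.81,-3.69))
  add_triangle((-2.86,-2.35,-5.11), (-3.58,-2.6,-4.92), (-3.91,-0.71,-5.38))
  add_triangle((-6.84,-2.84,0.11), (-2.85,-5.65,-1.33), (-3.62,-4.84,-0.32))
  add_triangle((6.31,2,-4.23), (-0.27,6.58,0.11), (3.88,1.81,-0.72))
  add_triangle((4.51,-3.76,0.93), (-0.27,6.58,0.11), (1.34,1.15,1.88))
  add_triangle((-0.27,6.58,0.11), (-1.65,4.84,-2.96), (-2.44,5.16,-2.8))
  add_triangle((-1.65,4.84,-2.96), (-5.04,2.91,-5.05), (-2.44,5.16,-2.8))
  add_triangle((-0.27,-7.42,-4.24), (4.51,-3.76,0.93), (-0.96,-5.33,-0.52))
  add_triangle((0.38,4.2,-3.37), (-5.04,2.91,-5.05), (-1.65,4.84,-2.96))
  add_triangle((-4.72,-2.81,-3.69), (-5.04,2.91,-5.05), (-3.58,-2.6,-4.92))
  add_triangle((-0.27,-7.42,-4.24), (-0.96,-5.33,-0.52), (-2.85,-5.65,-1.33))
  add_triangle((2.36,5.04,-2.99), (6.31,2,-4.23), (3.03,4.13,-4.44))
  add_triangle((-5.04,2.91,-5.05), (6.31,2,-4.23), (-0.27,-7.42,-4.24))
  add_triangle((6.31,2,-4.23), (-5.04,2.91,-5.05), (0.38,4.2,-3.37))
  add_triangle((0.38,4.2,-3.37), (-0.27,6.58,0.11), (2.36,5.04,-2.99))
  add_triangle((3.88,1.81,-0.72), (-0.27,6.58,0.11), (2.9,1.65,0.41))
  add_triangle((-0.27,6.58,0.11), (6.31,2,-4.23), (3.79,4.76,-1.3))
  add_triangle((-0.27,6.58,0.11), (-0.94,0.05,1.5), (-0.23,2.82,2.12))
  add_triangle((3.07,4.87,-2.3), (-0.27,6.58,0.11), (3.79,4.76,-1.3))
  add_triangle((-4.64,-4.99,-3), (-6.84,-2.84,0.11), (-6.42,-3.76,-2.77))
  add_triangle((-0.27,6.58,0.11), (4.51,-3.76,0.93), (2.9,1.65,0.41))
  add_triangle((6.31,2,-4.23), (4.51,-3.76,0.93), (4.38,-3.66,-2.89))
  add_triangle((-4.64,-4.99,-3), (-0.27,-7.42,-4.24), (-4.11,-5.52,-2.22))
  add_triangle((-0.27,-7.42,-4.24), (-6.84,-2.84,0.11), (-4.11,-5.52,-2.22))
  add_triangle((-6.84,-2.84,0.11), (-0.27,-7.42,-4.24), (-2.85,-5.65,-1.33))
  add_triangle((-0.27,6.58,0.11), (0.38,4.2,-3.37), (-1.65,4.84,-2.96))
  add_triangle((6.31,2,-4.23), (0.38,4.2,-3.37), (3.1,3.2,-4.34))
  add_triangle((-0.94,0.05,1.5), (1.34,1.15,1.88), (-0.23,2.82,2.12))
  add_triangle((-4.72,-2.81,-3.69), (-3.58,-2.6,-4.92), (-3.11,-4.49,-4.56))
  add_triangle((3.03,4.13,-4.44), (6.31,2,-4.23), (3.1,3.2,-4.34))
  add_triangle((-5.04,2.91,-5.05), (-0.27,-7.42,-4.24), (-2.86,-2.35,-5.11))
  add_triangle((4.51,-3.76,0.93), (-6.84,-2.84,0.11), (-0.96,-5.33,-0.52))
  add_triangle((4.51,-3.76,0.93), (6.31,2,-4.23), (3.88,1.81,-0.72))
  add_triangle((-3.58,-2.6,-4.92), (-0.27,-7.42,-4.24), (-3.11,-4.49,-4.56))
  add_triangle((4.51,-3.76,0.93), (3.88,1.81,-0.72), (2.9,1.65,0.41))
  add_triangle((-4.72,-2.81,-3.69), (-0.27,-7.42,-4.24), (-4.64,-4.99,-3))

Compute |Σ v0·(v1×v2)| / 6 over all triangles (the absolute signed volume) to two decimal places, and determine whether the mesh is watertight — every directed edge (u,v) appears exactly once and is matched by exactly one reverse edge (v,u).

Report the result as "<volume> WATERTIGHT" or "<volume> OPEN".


Per-triangle v0·(v1×v2)/6:
  t1: +2.1490
  t2: +10.0378
  t3: +7.2149
  t4: +11.2751
  t5: +3.1156
  t6: +5.9903
  t7: +21.7715
  t8: +2.4098
  t9: +3.4608
  t10: +4.6779
  t11: +3.9718
  t12: +9.8786
  t13: +0.6798
  t14: +4.3205
  t15: +3.7935
  t16: +1.0801
  t17: +3.7710
  t18: +5.3828
  t19: +39.7474
  t20: +3.3866
  t21: +10.1795
  t22: +4.4540
  t23: +1.9134
  t24: +0.0894
  t25: +26.4503
  t26: +1.4998
  t27: +3.3080
  t28: +13.2292
  t29: +7.3781
  t30: +2.8369
  t31: +2.9578
  t32: +17.4307
  t33: +7.3966
  t34: +10.2721
  t35: +6.4611
  t36: +6.1795
  t37: +85.9702
  t38: +21.3942
  t39: +7.8218
  t40: +4.1001
  t41: -8.9629
  t42: +1.9443
  t43: +5.4611
  t44: +6.1984
  t45: +1.4046
  t46: +20.7366
  t47: +5.8695
  t48: +0.5936
  t49: +10.1501
  t50: +7.3178
  t51: -2.4394
  t52: +1.4322
  t53: +3.6180
  t54: +1.9224
  t55: -0.9406
  t56: +9.0741
  t57: +12.6781
  t58: +3.9186
  t59: +3.9349
  t60: +10.6434
Σ = +483.9924 → |volume| = 483.99

Directed edges: 180 total, each appears once with its reverse present → watertight.

483.99 WATERTIGHT


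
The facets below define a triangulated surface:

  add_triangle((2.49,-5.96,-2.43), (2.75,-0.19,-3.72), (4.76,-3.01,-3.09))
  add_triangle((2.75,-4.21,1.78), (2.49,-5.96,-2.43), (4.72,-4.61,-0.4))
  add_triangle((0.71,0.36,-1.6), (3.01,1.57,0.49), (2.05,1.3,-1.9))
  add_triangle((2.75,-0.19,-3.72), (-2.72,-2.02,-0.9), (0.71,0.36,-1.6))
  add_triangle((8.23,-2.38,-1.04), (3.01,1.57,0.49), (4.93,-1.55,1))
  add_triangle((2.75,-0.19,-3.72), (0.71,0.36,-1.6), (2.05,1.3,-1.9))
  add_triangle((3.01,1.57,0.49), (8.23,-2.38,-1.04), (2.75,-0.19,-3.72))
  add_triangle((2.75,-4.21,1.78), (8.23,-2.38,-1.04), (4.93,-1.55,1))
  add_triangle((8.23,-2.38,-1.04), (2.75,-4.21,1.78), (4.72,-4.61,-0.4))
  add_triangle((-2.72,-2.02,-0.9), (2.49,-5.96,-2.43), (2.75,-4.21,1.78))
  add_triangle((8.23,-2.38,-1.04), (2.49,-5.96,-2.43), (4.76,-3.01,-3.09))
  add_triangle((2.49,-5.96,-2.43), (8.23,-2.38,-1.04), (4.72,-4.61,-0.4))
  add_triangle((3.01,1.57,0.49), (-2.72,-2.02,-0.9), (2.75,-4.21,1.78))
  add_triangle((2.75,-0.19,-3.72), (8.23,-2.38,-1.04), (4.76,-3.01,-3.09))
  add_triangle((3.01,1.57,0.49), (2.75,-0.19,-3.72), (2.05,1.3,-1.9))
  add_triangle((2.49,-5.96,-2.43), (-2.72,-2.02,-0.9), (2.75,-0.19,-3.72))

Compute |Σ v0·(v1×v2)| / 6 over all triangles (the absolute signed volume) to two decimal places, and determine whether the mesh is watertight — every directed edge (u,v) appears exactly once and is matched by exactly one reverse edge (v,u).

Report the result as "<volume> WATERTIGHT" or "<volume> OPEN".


Per-triangle v0·(v1×v2)/6:
  t1: +7.7312
  t2: +8.2474
  t3: -0.2102
  t4: +1.5058
  t5: +5.5813
  t6: +0.5863
  t7: +12.0119
  t8: +7.2391
  t9: +8.5496
  t10: +12.3029
  t11: +13.1463
  t12: +10.8276
  t13: -1.6965
  t14: +9.6223
  t15: +2.3027
  t16: +13.0979
Σ = +110.8458 → |volume| = 110.85

Directed edges: 48 total; 6 unmatched, e.g. (0.71,0.36,-1.6)→(3.01,1.57,0.49) → open.

110.85 OPEN


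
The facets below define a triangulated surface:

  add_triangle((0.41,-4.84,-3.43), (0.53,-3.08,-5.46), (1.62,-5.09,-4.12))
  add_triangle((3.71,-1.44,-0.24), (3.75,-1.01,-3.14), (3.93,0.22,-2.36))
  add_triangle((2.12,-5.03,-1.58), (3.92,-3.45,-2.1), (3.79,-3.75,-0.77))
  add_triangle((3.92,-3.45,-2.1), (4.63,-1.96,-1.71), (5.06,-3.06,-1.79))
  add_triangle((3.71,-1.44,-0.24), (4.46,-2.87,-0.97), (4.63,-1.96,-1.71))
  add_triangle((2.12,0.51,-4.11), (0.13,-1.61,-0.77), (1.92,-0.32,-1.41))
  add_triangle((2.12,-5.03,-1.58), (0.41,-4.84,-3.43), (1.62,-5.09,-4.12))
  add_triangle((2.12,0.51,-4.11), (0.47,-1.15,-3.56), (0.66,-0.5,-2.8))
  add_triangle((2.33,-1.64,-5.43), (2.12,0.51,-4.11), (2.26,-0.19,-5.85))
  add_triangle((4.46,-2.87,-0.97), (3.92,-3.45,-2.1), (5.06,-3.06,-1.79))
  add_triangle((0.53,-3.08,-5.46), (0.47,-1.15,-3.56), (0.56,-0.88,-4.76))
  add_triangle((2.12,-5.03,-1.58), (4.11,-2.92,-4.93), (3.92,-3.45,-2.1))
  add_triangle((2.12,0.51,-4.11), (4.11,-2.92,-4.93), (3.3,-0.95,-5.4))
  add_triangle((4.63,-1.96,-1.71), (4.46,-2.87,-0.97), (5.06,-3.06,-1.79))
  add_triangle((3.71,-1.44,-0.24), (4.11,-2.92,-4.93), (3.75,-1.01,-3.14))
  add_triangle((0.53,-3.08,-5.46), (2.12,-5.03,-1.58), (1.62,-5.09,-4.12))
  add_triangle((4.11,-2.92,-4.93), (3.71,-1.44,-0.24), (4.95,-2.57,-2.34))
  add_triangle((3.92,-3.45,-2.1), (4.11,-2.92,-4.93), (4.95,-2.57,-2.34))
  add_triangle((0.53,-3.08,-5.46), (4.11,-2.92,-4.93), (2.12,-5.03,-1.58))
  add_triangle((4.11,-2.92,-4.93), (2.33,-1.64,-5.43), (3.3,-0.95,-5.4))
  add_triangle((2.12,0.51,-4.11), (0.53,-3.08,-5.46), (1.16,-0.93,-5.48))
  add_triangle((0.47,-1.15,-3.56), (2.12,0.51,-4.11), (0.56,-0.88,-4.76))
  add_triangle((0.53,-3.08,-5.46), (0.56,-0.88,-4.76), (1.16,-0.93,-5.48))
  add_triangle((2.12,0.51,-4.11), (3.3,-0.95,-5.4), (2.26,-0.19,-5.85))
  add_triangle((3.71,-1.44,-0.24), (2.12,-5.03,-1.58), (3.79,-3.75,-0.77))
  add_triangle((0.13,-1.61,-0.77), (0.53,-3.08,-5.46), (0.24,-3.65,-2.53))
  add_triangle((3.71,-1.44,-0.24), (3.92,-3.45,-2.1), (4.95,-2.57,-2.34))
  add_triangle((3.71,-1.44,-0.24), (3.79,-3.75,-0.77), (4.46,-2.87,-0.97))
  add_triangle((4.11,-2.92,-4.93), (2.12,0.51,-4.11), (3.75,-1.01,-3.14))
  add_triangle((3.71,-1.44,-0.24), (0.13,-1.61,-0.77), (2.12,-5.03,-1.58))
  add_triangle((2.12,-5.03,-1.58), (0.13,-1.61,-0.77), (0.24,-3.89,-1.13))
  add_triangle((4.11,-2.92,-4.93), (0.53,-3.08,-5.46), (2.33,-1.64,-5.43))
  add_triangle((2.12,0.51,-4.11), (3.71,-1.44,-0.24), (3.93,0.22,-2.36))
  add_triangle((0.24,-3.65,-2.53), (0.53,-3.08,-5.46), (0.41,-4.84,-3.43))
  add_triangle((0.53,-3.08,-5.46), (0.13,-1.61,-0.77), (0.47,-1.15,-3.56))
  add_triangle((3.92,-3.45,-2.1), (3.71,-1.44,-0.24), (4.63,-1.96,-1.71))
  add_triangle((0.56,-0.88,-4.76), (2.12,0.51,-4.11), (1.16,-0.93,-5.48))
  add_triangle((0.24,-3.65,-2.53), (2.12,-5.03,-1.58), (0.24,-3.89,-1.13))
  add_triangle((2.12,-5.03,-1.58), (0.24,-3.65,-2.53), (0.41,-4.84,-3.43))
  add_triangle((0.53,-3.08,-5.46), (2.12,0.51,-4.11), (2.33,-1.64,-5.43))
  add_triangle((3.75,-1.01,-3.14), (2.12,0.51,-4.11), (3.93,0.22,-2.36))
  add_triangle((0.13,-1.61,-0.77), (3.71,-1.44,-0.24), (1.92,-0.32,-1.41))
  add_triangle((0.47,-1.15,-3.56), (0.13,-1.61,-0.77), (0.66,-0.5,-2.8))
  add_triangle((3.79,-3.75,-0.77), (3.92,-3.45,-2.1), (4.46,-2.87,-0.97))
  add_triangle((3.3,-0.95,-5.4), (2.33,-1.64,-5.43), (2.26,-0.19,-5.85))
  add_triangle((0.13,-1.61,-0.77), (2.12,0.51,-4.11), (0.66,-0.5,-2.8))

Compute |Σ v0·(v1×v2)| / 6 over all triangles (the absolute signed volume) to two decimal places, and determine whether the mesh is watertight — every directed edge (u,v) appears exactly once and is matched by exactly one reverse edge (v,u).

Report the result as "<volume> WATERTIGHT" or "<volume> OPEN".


Per-triangle v0·(v1×v2)/6:
  t1: +3.0315
  t2: +2.5469
  t3: +2.7258
  t4: +0.5709
  t5: +0.9246
  t6: -1.4840
  t7: +2.6040
  t8: +0.0620
  t9: -0.9052
  t10: +0.6572
  t11: -0.1279
  t12: +5.8423
  t13: +0.4941
  t14: +0.4200
  t15: +3.6583
  t16: +0.3549
  t17: +0.2164
  t18: +3.3263
  t19: +13.4282
  t20: +2.5020
  t21: +1.7683
  t22: -0.6901
  t23: +0.8390
  t24: +1.1635
  t25: -0.6679
  t26: -0.1177
  t27: +1.6679
  t28: +0.5907
  t29: +3.6514
  t30: -0.5898
  t31: -0.3523
  t32: +4.9307
  t33: -2.5522
  t34: +0.1706
  t35: -0.1763
  t36: -1.4959
  t37: +0.4112
  t38: +1.7232
  t39: +0.1882
  t40: +2.4118
  t41: +2.4945
  t42: -1.4402
  t43: -0.2413
  t44: +1.2532
  t45: +1.5568
  t46: -0.7612
Σ = +56.5845 → |volume| = 56.58

Directed edges: 138 total; 6 unmatched, e.g. (1.92,-0.32,-1.41)→(2.12,0.51,-4.11) → open.

56.58 OPEN


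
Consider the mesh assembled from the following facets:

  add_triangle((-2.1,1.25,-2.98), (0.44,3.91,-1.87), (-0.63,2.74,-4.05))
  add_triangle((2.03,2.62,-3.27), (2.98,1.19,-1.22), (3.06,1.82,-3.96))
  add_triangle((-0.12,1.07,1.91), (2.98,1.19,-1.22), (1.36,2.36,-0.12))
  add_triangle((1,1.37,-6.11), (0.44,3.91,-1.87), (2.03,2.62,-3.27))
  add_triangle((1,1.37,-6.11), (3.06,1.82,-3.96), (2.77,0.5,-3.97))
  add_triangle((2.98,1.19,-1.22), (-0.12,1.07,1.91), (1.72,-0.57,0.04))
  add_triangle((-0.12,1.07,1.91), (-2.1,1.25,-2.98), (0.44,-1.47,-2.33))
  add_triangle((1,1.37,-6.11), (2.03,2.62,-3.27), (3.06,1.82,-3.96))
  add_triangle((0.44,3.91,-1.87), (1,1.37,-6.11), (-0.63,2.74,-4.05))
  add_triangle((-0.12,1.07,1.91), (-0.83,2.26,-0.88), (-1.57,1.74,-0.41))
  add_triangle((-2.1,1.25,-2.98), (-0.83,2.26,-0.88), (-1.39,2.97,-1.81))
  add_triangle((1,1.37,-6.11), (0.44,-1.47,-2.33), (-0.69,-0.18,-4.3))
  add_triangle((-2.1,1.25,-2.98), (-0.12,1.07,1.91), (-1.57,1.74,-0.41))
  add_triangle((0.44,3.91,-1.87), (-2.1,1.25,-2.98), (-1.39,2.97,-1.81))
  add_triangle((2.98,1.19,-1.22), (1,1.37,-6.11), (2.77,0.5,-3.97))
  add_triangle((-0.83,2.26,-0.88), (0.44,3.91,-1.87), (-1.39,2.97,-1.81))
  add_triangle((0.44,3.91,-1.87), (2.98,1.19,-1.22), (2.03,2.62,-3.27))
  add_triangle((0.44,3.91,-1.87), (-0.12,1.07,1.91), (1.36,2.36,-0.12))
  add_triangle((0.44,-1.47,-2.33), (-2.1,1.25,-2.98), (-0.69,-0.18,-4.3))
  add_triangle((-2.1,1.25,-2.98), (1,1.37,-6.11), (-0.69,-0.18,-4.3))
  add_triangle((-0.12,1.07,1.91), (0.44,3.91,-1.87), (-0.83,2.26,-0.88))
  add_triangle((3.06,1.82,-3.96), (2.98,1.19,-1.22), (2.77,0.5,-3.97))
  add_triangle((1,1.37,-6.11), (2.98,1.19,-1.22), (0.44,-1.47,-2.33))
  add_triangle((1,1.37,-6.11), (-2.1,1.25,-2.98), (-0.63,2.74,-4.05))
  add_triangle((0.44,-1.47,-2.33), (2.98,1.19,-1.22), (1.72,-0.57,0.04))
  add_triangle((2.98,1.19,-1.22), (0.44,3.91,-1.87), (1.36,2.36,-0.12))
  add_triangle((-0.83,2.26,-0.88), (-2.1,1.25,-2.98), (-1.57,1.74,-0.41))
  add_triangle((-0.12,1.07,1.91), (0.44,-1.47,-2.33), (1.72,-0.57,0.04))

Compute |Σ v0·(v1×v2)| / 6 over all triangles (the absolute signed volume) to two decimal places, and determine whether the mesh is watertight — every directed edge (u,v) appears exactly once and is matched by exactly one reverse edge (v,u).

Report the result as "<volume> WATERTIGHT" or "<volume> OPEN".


54.52 WATERTIGHT

Per-triangle v0·(v1×v2)/6:
  t1: +2.5436
  t2: +1.7084
  t3: +1.4367
  t4: +5.0562
  t5: +2.9707
  t6: +1.5748
  t7: -0.1529
  t8: +3.2153
  t9: +4.8456
  t10: +0.8434
  t11: +0.1229
  t12: +2.8962
  t13: -0.0489
  t14: +2.1078
  t15: -3.0834
  t16: +0.5010
  t17: +3.0049
  t18: +1.8852
  t19: +0.7934
  t20: +3.8408
  t21: +1.6798
  t22: +1.6574
  t23: +5.6959
  t24: +4.0614
  t25: +1.9503
  t26: +2.3350
  t27: +1.0397
  t28: +0.0349
Σ = +54.5162 → |volume| = 54.52

Directed edges: 84 total, each appears once with its reverse present → watertight.


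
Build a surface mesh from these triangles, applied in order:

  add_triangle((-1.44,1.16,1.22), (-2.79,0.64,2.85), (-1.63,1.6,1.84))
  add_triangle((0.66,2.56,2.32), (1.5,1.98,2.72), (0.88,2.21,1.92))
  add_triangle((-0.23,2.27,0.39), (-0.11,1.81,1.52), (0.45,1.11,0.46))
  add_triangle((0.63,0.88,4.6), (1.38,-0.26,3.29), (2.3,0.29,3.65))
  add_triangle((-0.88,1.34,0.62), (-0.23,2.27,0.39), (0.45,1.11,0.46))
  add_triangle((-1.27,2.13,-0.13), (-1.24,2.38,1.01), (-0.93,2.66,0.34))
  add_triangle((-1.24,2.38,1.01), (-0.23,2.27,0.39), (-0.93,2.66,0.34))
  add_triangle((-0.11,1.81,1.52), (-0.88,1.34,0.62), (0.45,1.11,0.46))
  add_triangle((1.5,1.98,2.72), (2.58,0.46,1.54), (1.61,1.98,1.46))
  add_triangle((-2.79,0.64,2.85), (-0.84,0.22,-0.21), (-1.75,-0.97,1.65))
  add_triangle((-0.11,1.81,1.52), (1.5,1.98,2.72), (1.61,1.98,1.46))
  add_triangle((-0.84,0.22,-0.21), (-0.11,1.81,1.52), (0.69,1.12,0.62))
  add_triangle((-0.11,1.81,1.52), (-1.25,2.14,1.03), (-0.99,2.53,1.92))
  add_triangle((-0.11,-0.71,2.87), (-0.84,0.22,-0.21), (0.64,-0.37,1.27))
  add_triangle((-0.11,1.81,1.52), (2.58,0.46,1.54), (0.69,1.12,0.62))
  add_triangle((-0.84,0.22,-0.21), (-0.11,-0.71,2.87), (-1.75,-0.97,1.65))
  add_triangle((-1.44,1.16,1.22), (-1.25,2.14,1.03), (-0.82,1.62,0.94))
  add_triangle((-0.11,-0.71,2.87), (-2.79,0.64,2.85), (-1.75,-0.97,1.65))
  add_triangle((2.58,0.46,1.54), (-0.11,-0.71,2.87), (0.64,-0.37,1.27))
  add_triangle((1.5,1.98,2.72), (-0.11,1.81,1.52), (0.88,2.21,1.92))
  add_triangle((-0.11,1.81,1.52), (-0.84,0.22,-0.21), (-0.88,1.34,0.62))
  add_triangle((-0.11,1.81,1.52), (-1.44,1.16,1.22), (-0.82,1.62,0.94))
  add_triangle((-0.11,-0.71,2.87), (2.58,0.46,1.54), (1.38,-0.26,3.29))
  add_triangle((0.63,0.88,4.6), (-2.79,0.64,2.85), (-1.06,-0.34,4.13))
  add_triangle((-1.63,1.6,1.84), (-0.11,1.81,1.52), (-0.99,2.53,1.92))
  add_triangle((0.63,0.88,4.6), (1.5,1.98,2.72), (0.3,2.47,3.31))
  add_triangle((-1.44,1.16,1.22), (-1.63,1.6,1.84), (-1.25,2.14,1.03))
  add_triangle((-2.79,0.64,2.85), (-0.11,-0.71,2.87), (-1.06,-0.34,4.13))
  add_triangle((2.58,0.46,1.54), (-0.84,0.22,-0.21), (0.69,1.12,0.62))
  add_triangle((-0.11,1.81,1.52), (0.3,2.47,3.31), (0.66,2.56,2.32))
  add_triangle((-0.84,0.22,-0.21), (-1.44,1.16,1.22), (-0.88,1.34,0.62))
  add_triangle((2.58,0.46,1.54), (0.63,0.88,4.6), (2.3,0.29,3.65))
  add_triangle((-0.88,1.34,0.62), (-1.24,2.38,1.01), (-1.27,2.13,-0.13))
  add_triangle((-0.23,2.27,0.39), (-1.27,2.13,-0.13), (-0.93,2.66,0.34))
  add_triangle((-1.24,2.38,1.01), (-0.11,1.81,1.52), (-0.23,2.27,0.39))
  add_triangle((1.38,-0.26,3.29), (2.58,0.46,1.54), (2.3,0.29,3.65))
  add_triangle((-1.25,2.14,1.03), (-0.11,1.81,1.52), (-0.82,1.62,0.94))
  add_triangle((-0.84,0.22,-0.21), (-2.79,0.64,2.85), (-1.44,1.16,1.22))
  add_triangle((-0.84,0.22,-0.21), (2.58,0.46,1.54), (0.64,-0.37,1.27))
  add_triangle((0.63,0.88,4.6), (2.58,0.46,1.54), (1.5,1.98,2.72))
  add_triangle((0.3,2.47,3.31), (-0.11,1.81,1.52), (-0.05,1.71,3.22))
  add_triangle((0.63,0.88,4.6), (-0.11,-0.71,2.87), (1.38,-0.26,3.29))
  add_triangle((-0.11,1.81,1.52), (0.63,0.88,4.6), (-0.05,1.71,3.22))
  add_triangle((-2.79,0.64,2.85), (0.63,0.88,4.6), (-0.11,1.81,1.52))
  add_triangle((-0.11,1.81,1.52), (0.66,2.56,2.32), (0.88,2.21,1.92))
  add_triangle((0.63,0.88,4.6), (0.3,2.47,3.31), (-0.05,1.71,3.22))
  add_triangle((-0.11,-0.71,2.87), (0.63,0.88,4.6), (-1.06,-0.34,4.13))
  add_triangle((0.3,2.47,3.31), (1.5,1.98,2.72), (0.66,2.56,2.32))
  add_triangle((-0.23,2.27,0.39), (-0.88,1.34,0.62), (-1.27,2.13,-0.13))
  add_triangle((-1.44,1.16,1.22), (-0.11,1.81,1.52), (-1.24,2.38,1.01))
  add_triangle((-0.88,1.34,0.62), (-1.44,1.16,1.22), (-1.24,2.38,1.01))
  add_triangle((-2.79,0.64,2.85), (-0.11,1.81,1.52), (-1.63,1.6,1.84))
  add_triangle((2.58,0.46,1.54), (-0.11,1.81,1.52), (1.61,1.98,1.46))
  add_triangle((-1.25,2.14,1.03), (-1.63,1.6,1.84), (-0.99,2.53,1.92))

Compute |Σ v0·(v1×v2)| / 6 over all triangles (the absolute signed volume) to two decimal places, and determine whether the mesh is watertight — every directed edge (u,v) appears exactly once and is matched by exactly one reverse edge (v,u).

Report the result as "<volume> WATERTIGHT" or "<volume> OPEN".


Per-triangle v0·(v1×v2)/6:
  t1: +0.2106
  t2: +0.1575
  t3: +0.2498
  t4: +0.9365
  t5: -0.1588
  t6: +0.2371
  t7: +0.1944
  t8: -0.1926
  t9: +0.9608
  t10: +0.6829
  t11: +0.6510
  t12: +0.1702
  t13: +0.1244
  t14: -0.0327
  t15: +0.5160
  t16: -0.3635
  t17: -0.0734
  t18: +1.8056
  t19: +0.3475
  t20: -0.2922
  t21: -0.0309
  t22: -0.2272
  t23: +0.0934
  t24: +2.8736
  t25: +0.2198
  t26: +1.7593
  t27: +0.1268
  t28: +0.2940
  t29: -0.0918
  t30: +0.2809
  t31: +0.1534
  t32: +0.9698
  t33: +0.0778
  t34: +0.0773
  t35: +0.4736
  t36: +0.3682
  t37: -0.0249
  t38: +0.4089
  t39: -0.2018
  t40: +2.5082
  t41: +0.2221
  t42: +1.2402
  t43: -0.3050
  t44: +3.6811
  t45: +0.0363
  t46: +0.5628
  t47: +1.1333
  t48: +0.5854
  t49: -0.2951
  t50: +0.4897
  t51: +0.0355
  t52: +0.6573
  t53: -0.7617
  t54: +0.3603
Σ = +23.8816 → |volume| = 23.88

Directed edges: 162 total, each appears once with its reverse present → watertight.

23.88 WATERTIGHT


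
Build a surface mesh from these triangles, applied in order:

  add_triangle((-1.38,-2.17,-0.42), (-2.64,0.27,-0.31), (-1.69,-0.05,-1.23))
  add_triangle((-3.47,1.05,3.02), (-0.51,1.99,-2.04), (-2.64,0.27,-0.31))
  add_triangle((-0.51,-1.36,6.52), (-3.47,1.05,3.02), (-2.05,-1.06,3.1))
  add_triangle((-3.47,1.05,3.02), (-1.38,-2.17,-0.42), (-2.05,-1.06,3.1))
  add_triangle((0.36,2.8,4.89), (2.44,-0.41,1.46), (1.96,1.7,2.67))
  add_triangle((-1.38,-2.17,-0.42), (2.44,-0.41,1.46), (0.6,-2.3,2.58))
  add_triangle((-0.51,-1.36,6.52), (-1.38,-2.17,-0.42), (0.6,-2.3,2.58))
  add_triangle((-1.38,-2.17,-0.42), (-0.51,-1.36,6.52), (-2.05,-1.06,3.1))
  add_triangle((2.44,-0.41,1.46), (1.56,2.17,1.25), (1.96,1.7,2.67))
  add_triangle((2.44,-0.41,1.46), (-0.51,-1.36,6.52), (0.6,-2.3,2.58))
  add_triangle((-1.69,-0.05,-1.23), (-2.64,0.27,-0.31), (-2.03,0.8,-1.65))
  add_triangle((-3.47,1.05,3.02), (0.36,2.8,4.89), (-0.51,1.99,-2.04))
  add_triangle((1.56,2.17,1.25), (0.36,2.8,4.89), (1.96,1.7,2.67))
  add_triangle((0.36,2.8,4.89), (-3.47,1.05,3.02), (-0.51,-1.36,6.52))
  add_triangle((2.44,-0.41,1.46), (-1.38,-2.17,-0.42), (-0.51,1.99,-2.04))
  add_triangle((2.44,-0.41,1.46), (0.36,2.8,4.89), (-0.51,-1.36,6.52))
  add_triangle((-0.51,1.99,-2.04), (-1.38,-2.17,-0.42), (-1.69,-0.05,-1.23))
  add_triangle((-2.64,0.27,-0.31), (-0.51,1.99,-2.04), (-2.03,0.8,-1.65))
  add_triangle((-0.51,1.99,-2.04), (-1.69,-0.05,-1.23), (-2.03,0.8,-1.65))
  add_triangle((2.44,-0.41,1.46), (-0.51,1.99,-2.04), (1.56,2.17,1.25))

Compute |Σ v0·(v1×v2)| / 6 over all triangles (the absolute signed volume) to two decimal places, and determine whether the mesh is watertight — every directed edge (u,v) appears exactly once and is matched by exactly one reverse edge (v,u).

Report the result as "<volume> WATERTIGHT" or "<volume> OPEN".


Per-triangle v0·(v1×v2)/6:
  t1: +1.0237
  t2: +3.5280
  t3: +4.7523
  t4: +3.5444
  t5: +2.1161
  t6: +1.8065
  t7: +4.6720
  t8: +3.7997
  t9: +1.2196
  t10: +4.7982
  t11: +0.4073
  t12: +9.7027
  t13: +1.8853
  t14: +14.7791
  t15: +1.3803
  t16: +10.6878
  t17: +0.6708
  t18: +0.6875
  t19: +0.3068
  t20: +1.9610
Σ = +73.7291 → |volume| = 73.73

Directed edges: 60 total; 6 unmatched, e.g. (-1.38,-2.17,-0.42)→(-2.64,0.27,-0.31) → open.

73.73 OPEN
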